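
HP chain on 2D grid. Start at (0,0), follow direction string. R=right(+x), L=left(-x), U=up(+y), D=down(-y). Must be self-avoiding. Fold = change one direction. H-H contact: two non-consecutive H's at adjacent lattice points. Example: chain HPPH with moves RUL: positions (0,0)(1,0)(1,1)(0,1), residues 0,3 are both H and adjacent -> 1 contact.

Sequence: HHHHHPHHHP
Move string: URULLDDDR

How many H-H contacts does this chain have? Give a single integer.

Answer: 3

Derivation:
Positions: [(0, 0), (0, 1), (1, 1), (1, 2), (0, 2), (-1, 2), (-1, 1), (-1, 0), (-1, -1), (0, -1)]
H-H contact: residue 0 @(0,0) - residue 7 @(-1, 0)
H-H contact: residue 1 @(0,1) - residue 6 @(-1, 1)
H-H contact: residue 1 @(0,1) - residue 4 @(0, 2)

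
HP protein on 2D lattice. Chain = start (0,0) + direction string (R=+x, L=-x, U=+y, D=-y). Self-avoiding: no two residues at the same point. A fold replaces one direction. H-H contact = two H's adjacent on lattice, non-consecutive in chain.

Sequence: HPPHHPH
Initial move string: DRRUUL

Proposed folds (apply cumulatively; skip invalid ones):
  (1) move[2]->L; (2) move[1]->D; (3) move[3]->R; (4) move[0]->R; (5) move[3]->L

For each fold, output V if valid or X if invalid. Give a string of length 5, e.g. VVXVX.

Answer: XXVVX

Derivation:
Initial: DRRUUL -> [(0, 0), (0, -1), (1, -1), (2, -1), (2, 0), (2, 1), (1, 1)]
Fold 1: move[2]->L => DRLUUL INVALID (collision), skipped
Fold 2: move[1]->D => DDRUUL INVALID (collision), skipped
Fold 3: move[3]->R => DRRRUL VALID
Fold 4: move[0]->R => RRRRUL VALID
Fold 5: move[3]->L => RRRLUL INVALID (collision), skipped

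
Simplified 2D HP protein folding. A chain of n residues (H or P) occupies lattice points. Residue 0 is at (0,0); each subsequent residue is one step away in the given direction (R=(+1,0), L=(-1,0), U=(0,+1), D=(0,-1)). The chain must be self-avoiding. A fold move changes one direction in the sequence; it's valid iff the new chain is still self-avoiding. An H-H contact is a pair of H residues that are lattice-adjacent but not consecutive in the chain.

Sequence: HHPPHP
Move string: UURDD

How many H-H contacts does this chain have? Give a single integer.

Answer: 1

Derivation:
Positions: [(0, 0), (0, 1), (0, 2), (1, 2), (1, 1), (1, 0)]
H-H contact: residue 1 @(0,1) - residue 4 @(1, 1)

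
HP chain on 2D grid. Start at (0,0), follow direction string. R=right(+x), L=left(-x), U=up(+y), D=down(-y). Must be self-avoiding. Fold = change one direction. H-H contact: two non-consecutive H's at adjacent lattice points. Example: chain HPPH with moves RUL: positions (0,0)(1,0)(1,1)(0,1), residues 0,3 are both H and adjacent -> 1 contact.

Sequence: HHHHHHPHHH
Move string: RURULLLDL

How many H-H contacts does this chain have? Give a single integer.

Answer: 1

Derivation:
Positions: [(0, 0), (1, 0), (1, 1), (2, 1), (2, 2), (1, 2), (0, 2), (-1, 2), (-1, 1), (-2, 1)]
H-H contact: residue 2 @(1,1) - residue 5 @(1, 2)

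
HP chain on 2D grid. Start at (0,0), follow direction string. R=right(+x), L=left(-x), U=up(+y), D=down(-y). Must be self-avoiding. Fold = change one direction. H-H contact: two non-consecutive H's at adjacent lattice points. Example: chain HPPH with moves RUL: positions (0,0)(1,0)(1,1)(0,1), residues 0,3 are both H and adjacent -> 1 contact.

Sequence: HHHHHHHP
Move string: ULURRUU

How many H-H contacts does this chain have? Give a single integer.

Answer: 1

Derivation:
Positions: [(0, 0), (0, 1), (-1, 1), (-1, 2), (0, 2), (1, 2), (1, 3), (1, 4)]
H-H contact: residue 1 @(0,1) - residue 4 @(0, 2)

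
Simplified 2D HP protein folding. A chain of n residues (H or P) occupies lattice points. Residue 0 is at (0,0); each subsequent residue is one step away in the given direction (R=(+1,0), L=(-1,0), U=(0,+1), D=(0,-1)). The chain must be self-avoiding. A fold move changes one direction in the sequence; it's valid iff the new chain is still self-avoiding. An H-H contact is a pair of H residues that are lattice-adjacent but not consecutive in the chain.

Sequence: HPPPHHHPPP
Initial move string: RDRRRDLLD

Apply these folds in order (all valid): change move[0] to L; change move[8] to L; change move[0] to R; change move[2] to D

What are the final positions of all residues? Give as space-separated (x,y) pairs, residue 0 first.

Answer: (0,0) (1,0) (1,-1) (1,-2) (2,-2) (3,-2) (3,-3) (2,-3) (1,-3) (0,-3)

Derivation:
Initial moves: RDRRRDLLD
Fold: move[0]->L => LDRRRDLLD (positions: [(0, 0), (-1, 0), (-1, -1), (0, -1), (1, -1), (2, -1), (2, -2), (1, -2), (0, -2), (0, -3)])
Fold: move[8]->L => LDRRRDLLL (positions: [(0, 0), (-1, 0), (-1, -1), (0, -1), (1, -1), (2, -1), (2, -2), (1, -2), (0, -2), (-1, -2)])
Fold: move[0]->R => RDRRRDLLL (positions: [(0, 0), (1, 0), (1, -1), (2, -1), (3, -1), (4, -1), (4, -2), (3, -2), (2, -2), (1, -2)])
Fold: move[2]->D => RDDRRDLLL (positions: [(0, 0), (1, 0), (1, -1), (1, -2), (2, -2), (3, -2), (3, -3), (2, -3), (1, -3), (0, -3)])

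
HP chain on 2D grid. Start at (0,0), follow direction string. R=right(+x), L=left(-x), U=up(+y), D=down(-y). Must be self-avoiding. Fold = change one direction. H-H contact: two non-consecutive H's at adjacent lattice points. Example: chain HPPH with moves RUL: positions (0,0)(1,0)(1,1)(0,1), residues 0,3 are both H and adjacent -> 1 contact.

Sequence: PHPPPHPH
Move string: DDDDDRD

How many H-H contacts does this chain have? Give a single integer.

Answer: 0

Derivation:
Positions: [(0, 0), (0, -1), (0, -2), (0, -3), (0, -4), (0, -5), (1, -5), (1, -6)]
No H-H contacts found.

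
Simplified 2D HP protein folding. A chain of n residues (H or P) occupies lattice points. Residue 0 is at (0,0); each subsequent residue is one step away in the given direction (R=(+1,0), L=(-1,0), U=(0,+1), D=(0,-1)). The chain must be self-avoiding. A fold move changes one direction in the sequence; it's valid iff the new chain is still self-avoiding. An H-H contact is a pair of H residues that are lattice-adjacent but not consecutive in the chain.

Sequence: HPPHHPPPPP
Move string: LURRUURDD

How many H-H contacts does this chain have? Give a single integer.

Answer: 1

Derivation:
Positions: [(0, 0), (-1, 0), (-1, 1), (0, 1), (1, 1), (1, 2), (1, 3), (2, 3), (2, 2), (2, 1)]
H-H contact: residue 0 @(0,0) - residue 3 @(0, 1)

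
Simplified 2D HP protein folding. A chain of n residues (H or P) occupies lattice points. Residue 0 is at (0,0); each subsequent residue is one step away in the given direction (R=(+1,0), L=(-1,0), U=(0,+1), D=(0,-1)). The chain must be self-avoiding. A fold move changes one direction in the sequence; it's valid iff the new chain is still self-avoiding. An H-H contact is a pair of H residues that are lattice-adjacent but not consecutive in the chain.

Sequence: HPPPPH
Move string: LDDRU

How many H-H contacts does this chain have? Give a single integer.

Positions: [(0, 0), (-1, 0), (-1, -1), (-1, -2), (0, -2), (0, -1)]
H-H contact: residue 0 @(0,0) - residue 5 @(0, -1)

Answer: 1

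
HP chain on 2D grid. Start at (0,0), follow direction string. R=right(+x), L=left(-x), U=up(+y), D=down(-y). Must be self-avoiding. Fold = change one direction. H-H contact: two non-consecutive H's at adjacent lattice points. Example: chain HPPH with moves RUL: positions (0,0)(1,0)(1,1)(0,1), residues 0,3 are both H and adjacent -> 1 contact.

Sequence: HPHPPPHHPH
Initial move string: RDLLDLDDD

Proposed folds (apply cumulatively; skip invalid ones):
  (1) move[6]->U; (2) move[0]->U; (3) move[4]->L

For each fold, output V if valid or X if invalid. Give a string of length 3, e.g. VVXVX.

Initial: RDLLDLDDD -> [(0, 0), (1, 0), (1, -1), (0, -1), (-1, -1), (-1, -2), (-2, -2), (-2, -3), (-2, -4), (-2, -5)]
Fold 1: move[6]->U => RDLLDLUDD INVALID (collision), skipped
Fold 2: move[0]->U => UDLLDLDDD INVALID (collision), skipped
Fold 3: move[4]->L => RDLLLLDDD VALID

Answer: XXV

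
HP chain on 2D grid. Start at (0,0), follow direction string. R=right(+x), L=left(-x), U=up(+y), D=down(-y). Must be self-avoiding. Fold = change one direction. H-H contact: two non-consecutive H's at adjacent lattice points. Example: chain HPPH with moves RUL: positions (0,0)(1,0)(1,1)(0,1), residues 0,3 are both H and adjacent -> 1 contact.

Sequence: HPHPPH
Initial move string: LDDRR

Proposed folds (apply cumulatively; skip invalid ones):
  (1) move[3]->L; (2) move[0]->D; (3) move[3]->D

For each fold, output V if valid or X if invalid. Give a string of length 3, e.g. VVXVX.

Initial: LDDRR -> [(0, 0), (-1, 0), (-1, -1), (-1, -2), (0, -2), (1, -2)]
Fold 1: move[3]->L => LDDLR INVALID (collision), skipped
Fold 2: move[0]->D => DDDRR VALID
Fold 3: move[3]->D => DDDDR VALID

Answer: XVV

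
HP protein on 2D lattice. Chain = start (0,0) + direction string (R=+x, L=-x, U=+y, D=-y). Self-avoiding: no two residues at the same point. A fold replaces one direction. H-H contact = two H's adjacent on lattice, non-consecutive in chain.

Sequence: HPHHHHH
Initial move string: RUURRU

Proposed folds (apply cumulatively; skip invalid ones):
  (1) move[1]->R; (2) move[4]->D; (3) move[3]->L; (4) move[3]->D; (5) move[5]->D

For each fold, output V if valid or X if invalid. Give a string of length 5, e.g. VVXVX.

Answer: VXXXV

Derivation:
Initial: RUURRU -> [(0, 0), (1, 0), (1, 1), (1, 2), (2, 2), (3, 2), (3, 3)]
Fold 1: move[1]->R => RRURRU VALID
Fold 2: move[4]->D => RRURDU INVALID (collision), skipped
Fold 3: move[3]->L => RRULRU INVALID (collision), skipped
Fold 4: move[3]->D => RRUDRU INVALID (collision), skipped
Fold 5: move[5]->D => RRURRD VALID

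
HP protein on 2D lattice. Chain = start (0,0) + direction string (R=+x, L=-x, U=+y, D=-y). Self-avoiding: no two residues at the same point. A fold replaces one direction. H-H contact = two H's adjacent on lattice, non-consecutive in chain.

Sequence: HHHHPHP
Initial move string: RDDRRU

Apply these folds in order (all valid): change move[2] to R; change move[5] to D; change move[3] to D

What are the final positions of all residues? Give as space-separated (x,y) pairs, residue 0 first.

Answer: (0,0) (1,0) (1,-1) (2,-1) (2,-2) (3,-2) (3,-3)

Derivation:
Initial moves: RDDRRU
Fold: move[2]->R => RDRRRU (positions: [(0, 0), (1, 0), (1, -1), (2, -1), (3, -1), (4, -1), (4, 0)])
Fold: move[5]->D => RDRRRD (positions: [(0, 0), (1, 0), (1, -1), (2, -1), (3, -1), (4, -1), (4, -2)])
Fold: move[3]->D => RDRDRD (positions: [(0, 0), (1, 0), (1, -1), (2, -1), (2, -2), (3, -2), (3, -3)])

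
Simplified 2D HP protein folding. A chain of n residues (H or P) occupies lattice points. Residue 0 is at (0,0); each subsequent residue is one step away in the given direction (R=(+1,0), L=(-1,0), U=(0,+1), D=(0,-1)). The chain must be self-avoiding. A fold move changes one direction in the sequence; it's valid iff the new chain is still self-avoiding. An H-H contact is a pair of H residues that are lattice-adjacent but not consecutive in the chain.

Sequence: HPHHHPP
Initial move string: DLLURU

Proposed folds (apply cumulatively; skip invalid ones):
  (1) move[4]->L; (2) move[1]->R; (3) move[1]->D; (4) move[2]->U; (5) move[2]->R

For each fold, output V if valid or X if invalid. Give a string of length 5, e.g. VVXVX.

Answer: VXVXX

Derivation:
Initial: DLLURU -> [(0, 0), (0, -1), (-1, -1), (-2, -1), (-2, 0), (-1, 0), (-1, 1)]
Fold 1: move[4]->L => DLLULU VALID
Fold 2: move[1]->R => DRLULU INVALID (collision), skipped
Fold 3: move[1]->D => DDLULU VALID
Fold 4: move[2]->U => DDUULU INVALID (collision), skipped
Fold 5: move[2]->R => DDRULU INVALID (collision), skipped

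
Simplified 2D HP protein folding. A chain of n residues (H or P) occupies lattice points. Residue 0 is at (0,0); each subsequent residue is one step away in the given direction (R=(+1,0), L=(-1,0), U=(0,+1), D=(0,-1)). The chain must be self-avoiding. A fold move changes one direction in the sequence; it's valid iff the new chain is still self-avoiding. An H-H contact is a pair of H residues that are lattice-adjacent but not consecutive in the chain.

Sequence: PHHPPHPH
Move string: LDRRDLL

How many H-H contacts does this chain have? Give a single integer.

Answer: 1

Derivation:
Positions: [(0, 0), (-1, 0), (-1, -1), (0, -1), (1, -1), (1, -2), (0, -2), (-1, -2)]
H-H contact: residue 2 @(-1,-1) - residue 7 @(-1, -2)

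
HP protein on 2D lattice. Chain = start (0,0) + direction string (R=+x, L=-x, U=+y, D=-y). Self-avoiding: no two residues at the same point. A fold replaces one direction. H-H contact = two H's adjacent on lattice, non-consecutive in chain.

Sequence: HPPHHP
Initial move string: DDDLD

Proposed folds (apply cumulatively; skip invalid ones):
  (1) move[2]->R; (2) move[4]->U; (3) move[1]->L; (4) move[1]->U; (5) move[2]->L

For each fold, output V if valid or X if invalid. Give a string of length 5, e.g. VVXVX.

Answer: XVVXV

Derivation:
Initial: DDDLD -> [(0, 0), (0, -1), (0, -2), (0, -3), (-1, -3), (-1, -4)]
Fold 1: move[2]->R => DDRLD INVALID (collision), skipped
Fold 2: move[4]->U => DDDLU VALID
Fold 3: move[1]->L => DLDLU VALID
Fold 4: move[1]->U => DUDLU INVALID (collision), skipped
Fold 5: move[2]->L => DLLLU VALID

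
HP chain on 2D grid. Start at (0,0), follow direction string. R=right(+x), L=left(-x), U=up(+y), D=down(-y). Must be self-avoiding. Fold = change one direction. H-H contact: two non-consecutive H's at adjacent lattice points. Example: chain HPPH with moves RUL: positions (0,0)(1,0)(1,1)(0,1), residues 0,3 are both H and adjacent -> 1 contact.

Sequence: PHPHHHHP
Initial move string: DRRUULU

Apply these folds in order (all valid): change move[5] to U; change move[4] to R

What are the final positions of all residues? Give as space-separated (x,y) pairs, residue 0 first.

Answer: (0,0) (0,-1) (1,-1) (2,-1) (2,0) (3,0) (3,1) (3,2)

Derivation:
Initial moves: DRRUULU
Fold: move[5]->U => DRRUUUU (positions: [(0, 0), (0, -1), (1, -1), (2, -1), (2, 0), (2, 1), (2, 2), (2, 3)])
Fold: move[4]->R => DRRURUU (positions: [(0, 0), (0, -1), (1, -1), (2, -1), (2, 0), (3, 0), (3, 1), (3, 2)])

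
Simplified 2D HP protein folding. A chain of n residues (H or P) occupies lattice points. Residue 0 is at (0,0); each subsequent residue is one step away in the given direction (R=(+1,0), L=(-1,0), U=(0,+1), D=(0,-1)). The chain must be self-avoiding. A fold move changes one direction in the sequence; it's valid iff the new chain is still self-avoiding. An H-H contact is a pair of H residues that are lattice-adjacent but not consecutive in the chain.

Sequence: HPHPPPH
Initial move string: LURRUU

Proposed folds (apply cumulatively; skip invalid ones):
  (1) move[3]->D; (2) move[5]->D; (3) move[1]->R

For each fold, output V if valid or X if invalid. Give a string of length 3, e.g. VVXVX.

Initial: LURRUU -> [(0, 0), (-1, 0), (-1, 1), (0, 1), (1, 1), (1, 2), (1, 3)]
Fold 1: move[3]->D => LURDUU INVALID (collision), skipped
Fold 2: move[5]->D => LURRUD INVALID (collision), skipped
Fold 3: move[1]->R => LRRRUU INVALID (collision), skipped

Answer: XXX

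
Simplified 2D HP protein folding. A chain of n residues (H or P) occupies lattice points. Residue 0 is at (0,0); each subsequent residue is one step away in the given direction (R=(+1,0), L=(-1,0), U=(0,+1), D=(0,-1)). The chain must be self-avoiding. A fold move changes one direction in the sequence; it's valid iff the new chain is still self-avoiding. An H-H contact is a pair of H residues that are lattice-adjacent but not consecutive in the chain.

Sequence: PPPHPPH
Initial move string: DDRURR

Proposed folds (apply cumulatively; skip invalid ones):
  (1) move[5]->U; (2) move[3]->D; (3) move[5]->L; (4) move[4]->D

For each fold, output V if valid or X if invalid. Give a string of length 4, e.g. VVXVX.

Answer: VVXX

Derivation:
Initial: DDRURR -> [(0, 0), (0, -1), (0, -2), (1, -2), (1, -1), (2, -1), (3, -1)]
Fold 1: move[5]->U => DDRURU VALID
Fold 2: move[3]->D => DDRDRU VALID
Fold 3: move[5]->L => DDRDRL INVALID (collision), skipped
Fold 4: move[4]->D => DDRDDU INVALID (collision), skipped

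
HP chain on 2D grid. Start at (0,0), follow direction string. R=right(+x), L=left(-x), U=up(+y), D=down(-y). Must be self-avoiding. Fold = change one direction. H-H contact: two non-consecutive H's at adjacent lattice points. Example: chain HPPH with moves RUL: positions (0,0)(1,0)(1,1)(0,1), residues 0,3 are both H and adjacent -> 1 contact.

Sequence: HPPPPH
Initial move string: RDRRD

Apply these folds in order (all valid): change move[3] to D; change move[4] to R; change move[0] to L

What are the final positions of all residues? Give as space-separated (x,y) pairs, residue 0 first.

Answer: (0,0) (-1,0) (-1,-1) (0,-1) (0,-2) (1,-2)

Derivation:
Initial moves: RDRRD
Fold: move[3]->D => RDRDD (positions: [(0, 0), (1, 0), (1, -1), (2, -1), (2, -2), (2, -3)])
Fold: move[4]->R => RDRDR (positions: [(0, 0), (1, 0), (1, -1), (2, -1), (2, -2), (3, -2)])
Fold: move[0]->L => LDRDR (positions: [(0, 0), (-1, 0), (-1, -1), (0, -1), (0, -2), (1, -2)])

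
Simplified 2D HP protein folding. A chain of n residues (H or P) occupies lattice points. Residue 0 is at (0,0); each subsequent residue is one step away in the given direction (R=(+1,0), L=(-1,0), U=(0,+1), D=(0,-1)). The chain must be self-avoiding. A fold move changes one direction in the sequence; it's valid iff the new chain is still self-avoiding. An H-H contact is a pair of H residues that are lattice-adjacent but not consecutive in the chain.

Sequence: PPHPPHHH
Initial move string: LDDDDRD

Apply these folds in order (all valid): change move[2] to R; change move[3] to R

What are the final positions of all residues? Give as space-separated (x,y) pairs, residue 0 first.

Answer: (0,0) (-1,0) (-1,-1) (0,-1) (1,-1) (1,-2) (2,-2) (2,-3)

Derivation:
Initial moves: LDDDDRD
Fold: move[2]->R => LDRDDRD (positions: [(0, 0), (-1, 0), (-1, -1), (0, -1), (0, -2), (0, -3), (1, -3), (1, -4)])
Fold: move[3]->R => LDRRDRD (positions: [(0, 0), (-1, 0), (-1, -1), (0, -1), (1, -1), (1, -2), (2, -2), (2, -3)])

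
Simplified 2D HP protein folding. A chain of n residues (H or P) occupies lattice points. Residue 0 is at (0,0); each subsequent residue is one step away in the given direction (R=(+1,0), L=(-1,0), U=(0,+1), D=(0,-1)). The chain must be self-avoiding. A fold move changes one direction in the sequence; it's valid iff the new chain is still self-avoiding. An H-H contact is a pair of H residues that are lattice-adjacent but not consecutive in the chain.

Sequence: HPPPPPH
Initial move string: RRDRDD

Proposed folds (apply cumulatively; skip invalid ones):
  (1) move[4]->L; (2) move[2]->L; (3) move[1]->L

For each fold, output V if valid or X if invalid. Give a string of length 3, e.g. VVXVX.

Initial: RRDRDD -> [(0, 0), (1, 0), (2, 0), (2, -1), (3, -1), (3, -2), (3, -3)]
Fold 1: move[4]->L => RRDRLD INVALID (collision), skipped
Fold 2: move[2]->L => RRLRDD INVALID (collision), skipped
Fold 3: move[1]->L => RLDRDD INVALID (collision), skipped

Answer: XXX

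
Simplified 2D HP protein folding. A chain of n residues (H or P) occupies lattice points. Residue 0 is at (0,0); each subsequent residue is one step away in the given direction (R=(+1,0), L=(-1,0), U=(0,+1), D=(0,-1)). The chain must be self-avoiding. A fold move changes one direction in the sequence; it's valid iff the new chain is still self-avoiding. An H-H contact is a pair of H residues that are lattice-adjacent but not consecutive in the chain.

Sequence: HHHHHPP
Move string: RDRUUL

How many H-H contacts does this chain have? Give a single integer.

Answer: 1

Derivation:
Positions: [(0, 0), (1, 0), (1, -1), (2, -1), (2, 0), (2, 1), (1, 1)]
H-H contact: residue 1 @(1,0) - residue 4 @(2, 0)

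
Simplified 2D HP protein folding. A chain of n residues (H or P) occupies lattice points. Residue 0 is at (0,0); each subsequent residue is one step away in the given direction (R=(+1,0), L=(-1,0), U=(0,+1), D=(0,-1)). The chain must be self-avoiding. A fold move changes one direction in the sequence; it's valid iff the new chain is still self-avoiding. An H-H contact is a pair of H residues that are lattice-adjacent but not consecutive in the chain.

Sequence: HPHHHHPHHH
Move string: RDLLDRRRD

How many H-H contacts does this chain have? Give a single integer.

Answer: 2

Derivation:
Positions: [(0, 0), (1, 0), (1, -1), (0, -1), (-1, -1), (-1, -2), (0, -2), (1, -2), (2, -2), (2, -3)]
H-H contact: residue 0 @(0,0) - residue 3 @(0, -1)
H-H contact: residue 2 @(1,-1) - residue 7 @(1, -2)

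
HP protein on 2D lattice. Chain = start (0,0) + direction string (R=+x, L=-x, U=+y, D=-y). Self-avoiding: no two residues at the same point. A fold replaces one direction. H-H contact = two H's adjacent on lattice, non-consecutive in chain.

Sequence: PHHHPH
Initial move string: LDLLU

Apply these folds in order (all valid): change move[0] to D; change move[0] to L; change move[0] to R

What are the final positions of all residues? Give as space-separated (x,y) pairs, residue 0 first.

Answer: (0,0) (1,0) (1,-1) (0,-1) (-1,-1) (-1,0)

Derivation:
Initial moves: LDLLU
Fold: move[0]->D => DDLLU (positions: [(0, 0), (0, -1), (0, -2), (-1, -2), (-2, -2), (-2, -1)])
Fold: move[0]->L => LDLLU (positions: [(0, 0), (-1, 0), (-1, -1), (-2, -1), (-3, -1), (-3, 0)])
Fold: move[0]->R => RDLLU (positions: [(0, 0), (1, 0), (1, -1), (0, -1), (-1, -1), (-1, 0)])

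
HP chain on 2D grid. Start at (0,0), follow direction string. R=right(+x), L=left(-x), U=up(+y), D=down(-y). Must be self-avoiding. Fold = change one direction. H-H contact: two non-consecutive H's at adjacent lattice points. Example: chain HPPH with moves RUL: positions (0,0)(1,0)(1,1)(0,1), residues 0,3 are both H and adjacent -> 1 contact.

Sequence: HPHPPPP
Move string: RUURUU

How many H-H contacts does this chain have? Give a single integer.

Positions: [(0, 0), (1, 0), (1, 1), (1, 2), (2, 2), (2, 3), (2, 4)]
No H-H contacts found.

Answer: 0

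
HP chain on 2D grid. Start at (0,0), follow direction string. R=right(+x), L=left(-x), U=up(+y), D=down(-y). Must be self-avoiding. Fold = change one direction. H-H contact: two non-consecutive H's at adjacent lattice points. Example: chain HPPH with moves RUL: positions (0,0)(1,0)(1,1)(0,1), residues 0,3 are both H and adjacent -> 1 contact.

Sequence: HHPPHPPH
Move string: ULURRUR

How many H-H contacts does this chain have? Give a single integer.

Positions: [(0, 0), (0, 1), (-1, 1), (-1, 2), (0, 2), (1, 2), (1, 3), (2, 3)]
H-H contact: residue 1 @(0,1) - residue 4 @(0, 2)

Answer: 1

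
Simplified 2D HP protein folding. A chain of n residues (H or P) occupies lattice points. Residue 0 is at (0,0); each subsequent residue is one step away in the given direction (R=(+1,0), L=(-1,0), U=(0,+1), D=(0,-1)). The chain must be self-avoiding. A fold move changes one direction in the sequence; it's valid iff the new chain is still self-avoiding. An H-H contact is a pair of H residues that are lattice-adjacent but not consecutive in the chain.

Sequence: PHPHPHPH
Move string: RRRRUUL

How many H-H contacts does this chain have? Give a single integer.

Answer: 0

Derivation:
Positions: [(0, 0), (1, 0), (2, 0), (3, 0), (4, 0), (4, 1), (4, 2), (3, 2)]
No H-H contacts found.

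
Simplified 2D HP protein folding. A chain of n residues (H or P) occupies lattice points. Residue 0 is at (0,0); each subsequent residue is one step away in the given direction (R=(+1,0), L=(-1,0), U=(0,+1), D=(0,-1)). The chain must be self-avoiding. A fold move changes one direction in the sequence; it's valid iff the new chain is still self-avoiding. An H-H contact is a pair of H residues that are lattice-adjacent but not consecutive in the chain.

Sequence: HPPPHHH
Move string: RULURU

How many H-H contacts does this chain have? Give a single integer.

Positions: [(0, 0), (1, 0), (1, 1), (0, 1), (0, 2), (1, 2), (1, 3)]
No H-H contacts found.

Answer: 0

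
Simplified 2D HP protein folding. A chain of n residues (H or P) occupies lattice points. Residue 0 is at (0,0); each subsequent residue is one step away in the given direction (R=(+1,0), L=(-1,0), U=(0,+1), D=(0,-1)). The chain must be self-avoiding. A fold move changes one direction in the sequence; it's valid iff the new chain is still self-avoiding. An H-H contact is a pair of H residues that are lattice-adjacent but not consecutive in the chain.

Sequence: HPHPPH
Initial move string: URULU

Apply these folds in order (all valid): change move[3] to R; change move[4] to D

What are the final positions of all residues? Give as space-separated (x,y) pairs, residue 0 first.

Initial moves: URULU
Fold: move[3]->R => URURU (positions: [(0, 0), (0, 1), (1, 1), (1, 2), (2, 2), (2, 3)])
Fold: move[4]->D => URURD (positions: [(0, 0), (0, 1), (1, 1), (1, 2), (2, 2), (2, 1)])

Answer: (0,0) (0,1) (1,1) (1,2) (2,2) (2,1)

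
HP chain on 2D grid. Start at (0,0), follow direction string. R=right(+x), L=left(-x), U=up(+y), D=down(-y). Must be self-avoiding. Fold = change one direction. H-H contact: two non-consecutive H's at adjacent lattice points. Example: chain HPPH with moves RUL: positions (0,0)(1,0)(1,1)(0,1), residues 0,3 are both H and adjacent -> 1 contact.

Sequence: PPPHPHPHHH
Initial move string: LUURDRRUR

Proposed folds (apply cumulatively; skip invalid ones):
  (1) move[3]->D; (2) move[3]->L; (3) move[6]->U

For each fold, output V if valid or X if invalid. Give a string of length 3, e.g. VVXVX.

Answer: XXV

Derivation:
Initial: LUURDRRUR -> [(0, 0), (-1, 0), (-1, 1), (-1, 2), (0, 2), (0, 1), (1, 1), (2, 1), (2, 2), (3, 2)]
Fold 1: move[3]->D => LUUDDRRUR INVALID (collision), skipped
Fold 2: move[3]->L => LUULDRRUR INVALID (collision), skipped
Fold 3: move[6]->U => LUURDRUUR VALID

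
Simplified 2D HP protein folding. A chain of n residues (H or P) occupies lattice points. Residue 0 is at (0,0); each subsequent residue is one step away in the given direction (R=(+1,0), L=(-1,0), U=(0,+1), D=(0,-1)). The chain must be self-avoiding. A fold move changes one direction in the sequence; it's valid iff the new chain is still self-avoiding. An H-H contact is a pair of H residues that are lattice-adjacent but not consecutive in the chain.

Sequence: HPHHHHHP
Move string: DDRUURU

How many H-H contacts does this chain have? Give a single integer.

Positions: [(0, 0), (0, -1), (0, -2), (1, -2), (1, -1), (1, 0), (2, 0), (2, 1)]
H-H contact: residue 0 @(0,0) - residue 5 @(1, 0)

Answer: 1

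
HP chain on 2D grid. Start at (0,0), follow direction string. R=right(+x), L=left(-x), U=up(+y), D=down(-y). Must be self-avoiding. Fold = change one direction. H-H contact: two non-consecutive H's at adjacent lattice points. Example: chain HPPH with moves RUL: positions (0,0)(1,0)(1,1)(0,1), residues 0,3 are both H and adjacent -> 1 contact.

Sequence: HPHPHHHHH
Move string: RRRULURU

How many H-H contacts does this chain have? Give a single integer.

Positions: [(0, 0), (1, 0), (2, 0), (3, 0), (3, 1), (2, 1), (2, 2), (3, 2), (3, 3)]
H-H contact: residue 2 @(2,0) - residue 5 @(2, 1)
H-H contact: residue 4 @(3,1) - residue 7 @(3, 2)

Answer: 2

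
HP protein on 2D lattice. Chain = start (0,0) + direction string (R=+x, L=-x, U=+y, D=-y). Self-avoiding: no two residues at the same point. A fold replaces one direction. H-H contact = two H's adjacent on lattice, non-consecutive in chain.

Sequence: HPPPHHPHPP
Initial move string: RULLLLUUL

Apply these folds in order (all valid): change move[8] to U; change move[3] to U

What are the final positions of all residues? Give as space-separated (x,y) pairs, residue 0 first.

Answer: (0,0) (1,0) (1,1) (0,1) (0,2) (-1,2) (-2,2) (-2,3) (-2,4) (-2,5)

Derivation:
Initial moves: RULLLLUUL
Fold: move[8]->U => RULLLLUUU (positions: [(0, 0), (1, 0), (1, 1), (0, 1), (-1, 1), (-2, 1), (-3, 1), (-3, 2), (-3, 3), (-3, 4)])
Fold: move[3]->U => RULULLUUU (positions: [(0, 0), (1, 0), (1, 1), (0, 1), (0, 2), (-1, 2), (-2, 2), (-2, 3), (-2, 4), (-2, 5)])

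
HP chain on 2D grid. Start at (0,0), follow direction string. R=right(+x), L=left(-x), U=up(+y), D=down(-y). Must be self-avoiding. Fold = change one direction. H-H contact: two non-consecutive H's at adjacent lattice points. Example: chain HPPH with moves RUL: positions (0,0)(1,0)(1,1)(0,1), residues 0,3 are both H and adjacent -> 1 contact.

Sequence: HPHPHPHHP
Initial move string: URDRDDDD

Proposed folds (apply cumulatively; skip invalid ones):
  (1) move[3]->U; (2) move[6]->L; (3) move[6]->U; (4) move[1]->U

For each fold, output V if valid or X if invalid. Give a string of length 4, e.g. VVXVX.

Answer: XVXX

Derivation:
Initial: URDRDDDD -> [(0, 0), (0, 1), (1, 1), (1, 0), (2, 0), (2, -1), (2, -2), (2, -3), (2, -4)]
Fold 1: move[3]->U => URDUDDDD INVALID (collision), skipped
Fold 2: move[6]->L => URDRDDLD VALID
Fold 3: move[6]->U => URDRDDUD INVALID (collision), skipped
Fold 4: move[1]->U => UUDRDDLD INVALID (collision), skipped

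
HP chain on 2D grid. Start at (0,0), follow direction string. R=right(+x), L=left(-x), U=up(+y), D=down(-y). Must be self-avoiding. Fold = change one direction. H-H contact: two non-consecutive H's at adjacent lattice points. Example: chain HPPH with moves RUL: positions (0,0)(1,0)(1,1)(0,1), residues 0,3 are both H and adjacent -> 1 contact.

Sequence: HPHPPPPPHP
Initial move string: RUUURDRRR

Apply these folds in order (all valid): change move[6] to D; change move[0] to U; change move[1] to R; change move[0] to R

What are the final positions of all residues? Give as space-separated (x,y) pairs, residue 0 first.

Initial moves: RUUURDRRR
Fold: move[6]->D => RUUURDDRR (positions: [(0, 0), (1, 0), (1, 1), (1, 2), (1, 3), (2, 3), (2, 2), (2, 1), (3, 1), (4, 1)])
Fold: move[0]->U => UUUURDDRR (positions: [(0, 0), (0, 1), (0, 2), (0, 3), (0, 4), (1, 4), (1, 3), (1, 2), (2, 2), (3, 2)])
Fold: move[1]->R => URUURDDRR (positions: [(0, 0), (0, 1), (1, 1), (1, 2), (1, 3), (2, 3), (2, 2), (2, 1), (3, 1), (4, 1)])
Fold: move[0]->R => RRUURDDRR (positions: [(0, 0), (1, 0), (2, 0), (2, 1), (2, 2), (3, 2), (3, 1), (3, 0), (4, 0), (5, 0)])

Answer: (0,0) (1,0) (2,0) (2,1) (2,2) (3,2) (3,1) (3,0) (4,0) (5,0)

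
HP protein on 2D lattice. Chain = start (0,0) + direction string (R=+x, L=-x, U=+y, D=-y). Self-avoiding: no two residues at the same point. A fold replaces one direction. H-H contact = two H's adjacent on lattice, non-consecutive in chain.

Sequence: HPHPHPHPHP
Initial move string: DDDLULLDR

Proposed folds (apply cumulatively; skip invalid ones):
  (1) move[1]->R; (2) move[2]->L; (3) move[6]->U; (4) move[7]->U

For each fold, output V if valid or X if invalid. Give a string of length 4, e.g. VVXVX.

Answer: XVXV

Derivation:
Initial: DDDLULLDR -> [(0, 0), (0, -1), (0, -2), (0, -3), (-1, -3), (-1, -2), (-2, -2), (-3, -2), (-3, -3), (-2, -3)]
Fold 1: move[1]->R => DRDLULLDR INVALID (collision), skipped
Fold 2: move[2]->L => DDLLULLDR VALID
Fold 3: move[6]->U => DDLLULUDR INVALID (collision), skipped
Fold 4: move[7]->U => DDLLULLUR VALID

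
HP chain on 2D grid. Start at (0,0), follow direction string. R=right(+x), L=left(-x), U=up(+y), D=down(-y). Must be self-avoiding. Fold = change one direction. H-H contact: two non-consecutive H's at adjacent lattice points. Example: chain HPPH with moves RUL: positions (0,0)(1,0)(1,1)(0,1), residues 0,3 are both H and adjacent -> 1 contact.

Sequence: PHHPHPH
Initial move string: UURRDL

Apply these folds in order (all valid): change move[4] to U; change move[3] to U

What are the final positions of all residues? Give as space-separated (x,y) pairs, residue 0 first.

Answer: (0,0) (0,1) (0,2) (1,2) (1,3) (1,4) (0,4)

Derivation:
Initial moves: UURRDL
Fold: move[4]->U => UURRUL (positions: [(0, 0), (0, 1), (0, 2), (1, 2), (2, 2), (2, 3), (1, 3)])
Fold: move[3]->U => UURUUL (positions: [(0, 0), (0, 1), (0, 2), (1, 2), (1, 3), (1, 4), (0, 4)])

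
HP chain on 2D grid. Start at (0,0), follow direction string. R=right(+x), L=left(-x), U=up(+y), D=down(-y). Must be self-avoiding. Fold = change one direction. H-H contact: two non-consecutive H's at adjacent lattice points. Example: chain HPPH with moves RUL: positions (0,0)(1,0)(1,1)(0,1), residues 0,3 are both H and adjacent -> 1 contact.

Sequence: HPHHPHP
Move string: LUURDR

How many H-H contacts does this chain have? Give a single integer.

Positions: [(0, 0), (-1, 0), (-1, 1), (-1, 2), (0, 2), (0, 1), (1, 1)]
H-H contact: residue 0 @(0,0) - residue 5 @(0, 1)
H-H contact: residue 2 @(-1,1) - residue 5 @(0, 1)

Answer: 2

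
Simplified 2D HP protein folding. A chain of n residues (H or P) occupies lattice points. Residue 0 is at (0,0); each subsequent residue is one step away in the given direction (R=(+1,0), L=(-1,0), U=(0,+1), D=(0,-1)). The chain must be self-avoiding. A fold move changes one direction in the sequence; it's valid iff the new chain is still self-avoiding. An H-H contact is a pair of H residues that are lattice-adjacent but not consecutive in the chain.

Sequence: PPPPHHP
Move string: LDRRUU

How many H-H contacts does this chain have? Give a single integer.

Answer: 0

Derivation:
Positions: [(0, 0), (-1, 0), (-1, -1), (0, -1), (1, -1), (1, 0), (1, 1)]
No H-H contacts found.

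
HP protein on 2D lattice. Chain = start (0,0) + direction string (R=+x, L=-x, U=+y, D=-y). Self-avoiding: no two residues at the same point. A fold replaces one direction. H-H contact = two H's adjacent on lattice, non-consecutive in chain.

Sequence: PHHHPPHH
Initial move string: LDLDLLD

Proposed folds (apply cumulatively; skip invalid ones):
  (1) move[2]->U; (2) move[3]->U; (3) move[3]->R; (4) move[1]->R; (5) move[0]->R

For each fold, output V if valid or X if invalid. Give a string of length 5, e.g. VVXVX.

Initial: LDLDLLD -> [(0, 0), (-1, 0), (-1, -1), (-2, -1), (-2, -2), (-3, -2), (-4, -2), (-4, -3)]
Fold 1: move[2]->U => LDUDLLD INVALID (collision), skipped
Fold 2: move[3]->U => LDLULLD VALID
Fold 3: move[3]->R => LDLRLLD INVALID (collision), skipped
Fold 4: move[1]->R => LRLULLD INVALID (collision), skipped
Fold 5: move[0]->R => RDLULLD INVALID (collision), skipped

Answer: XVXXX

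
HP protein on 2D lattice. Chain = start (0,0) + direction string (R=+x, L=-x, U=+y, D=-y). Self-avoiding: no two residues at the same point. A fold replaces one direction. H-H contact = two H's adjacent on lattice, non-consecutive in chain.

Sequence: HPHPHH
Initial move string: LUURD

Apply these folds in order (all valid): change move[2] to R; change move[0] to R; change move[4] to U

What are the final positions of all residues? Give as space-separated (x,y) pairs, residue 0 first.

Answer: (0,0) (1,0) (1,1) (2,1) (3,1) (3,2)

Derivation:
Initial moves: LUURD
Fold: move[2]->R => LURRD (positions: [(0, 0), (-1, 0), (-1, 1), (0, 1), (1, 1), (1, 0)])
Fold: move[0]->R => RURRD (positions: [(0, 0), (1, 0), (1, 1), (2, 1), (3, 1), (3, 0)])
Fold: move[4]->U => RURRU (positions: [(0, 0), (1, 0), (1, 1), (2, 1), (3, 1), (3, 2)])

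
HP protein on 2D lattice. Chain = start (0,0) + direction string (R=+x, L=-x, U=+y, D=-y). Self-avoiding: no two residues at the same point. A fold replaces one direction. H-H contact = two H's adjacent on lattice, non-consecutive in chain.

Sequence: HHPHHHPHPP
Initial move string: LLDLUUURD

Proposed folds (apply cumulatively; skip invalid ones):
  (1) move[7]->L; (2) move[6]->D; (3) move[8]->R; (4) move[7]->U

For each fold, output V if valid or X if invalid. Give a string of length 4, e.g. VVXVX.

Initial: LLDLUUURD -> [(0, 0), (-1, 0), (-2, 0), (-2, -1), (-3, -1), (-3, 0), (-3, 1), (-3, 2), (-2, 2), (-2, 1)]
Fold 1: move[7]->L => LLDLUUULD VALID
Fold 2: move[6]->D => LLDLUUDLD INVALID (collision), skipped
Fold 3: move[8]->R => LLDLUUULR INVALID (collision), skipped
Fold 4: move[7]->U => LLDLUUUUD INVALID (collision), skipped

Answer: VXXX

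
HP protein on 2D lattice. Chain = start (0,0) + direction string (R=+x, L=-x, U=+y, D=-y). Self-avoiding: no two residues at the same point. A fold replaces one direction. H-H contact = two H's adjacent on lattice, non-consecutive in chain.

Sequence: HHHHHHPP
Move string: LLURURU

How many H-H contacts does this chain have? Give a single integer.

Answer: 1

Derivation:
Positions: [(0, 0), (-1, 0), (-2, 0), (-2, 1), (-1, 1), (-1, 2), (0, 2), (0, 3)]
H-H contact: residue 1 @(-1,0) - residue 4 @(-1, 1)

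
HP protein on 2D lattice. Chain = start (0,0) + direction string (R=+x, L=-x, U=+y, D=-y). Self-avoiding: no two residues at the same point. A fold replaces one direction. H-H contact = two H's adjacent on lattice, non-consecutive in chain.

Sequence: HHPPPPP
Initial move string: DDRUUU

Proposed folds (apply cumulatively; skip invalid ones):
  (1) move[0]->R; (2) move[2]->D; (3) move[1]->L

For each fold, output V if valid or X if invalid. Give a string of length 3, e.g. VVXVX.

Initial: DDRUUU -> [(0, 0), (0, -1), (0, -2), (1, -2), (1, -1), (1, 0), (1, 1)]
Fold 1: move[0]->R => RDRUUU VALID
Fold 2: move[2]->D => RDDUUU INVALID (collision), skipped
Fold 3: move[1]->L => RLRUUU INVALID (collision), skipped

Answer: VXX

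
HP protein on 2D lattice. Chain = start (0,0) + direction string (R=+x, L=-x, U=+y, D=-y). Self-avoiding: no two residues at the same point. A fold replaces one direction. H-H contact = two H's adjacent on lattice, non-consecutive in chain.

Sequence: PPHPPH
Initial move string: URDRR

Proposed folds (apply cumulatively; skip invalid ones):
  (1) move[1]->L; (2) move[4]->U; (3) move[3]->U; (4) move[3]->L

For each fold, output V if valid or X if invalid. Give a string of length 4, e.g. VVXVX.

Initial: URDRR -> [(0, 0), (0, 1), (1, 1), (1, 0), (2, 0), (3, 0)]
Fold 1: move[1]->L => ULDRR INVALID (collision), skipped
Fold 2: move[4]->U => URDRU VALID
Fold 3: move[3]->U => URDUU INVALID (collision), skipped
Fold 4: move[3]->L => URDLU INVALID (collision), skipped

Answer: XVXX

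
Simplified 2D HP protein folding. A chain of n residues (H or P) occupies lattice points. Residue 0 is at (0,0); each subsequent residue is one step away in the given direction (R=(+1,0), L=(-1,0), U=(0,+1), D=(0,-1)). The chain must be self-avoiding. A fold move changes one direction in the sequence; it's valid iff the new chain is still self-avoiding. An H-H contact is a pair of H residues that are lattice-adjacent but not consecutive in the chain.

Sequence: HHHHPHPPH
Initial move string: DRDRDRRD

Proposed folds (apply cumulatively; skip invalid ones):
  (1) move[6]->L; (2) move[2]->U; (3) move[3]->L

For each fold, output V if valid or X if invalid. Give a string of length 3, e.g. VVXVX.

Answer: XVX

Derivation:
Initial: DRDRDRRD -> [(0, 0), (0, -1), (1, -1), (1, -2), (2, -2), (2, -3), (3, -3), (4, -3), (4, -4)]
Fold 1: move[6]->L => DRDRDRLD INVALID (collision), skipped
Fold 2: move[2]->U => DRURDRRD VALID
Fold 3: move[3]->L => DRULDRRD INVALID (collision), skipped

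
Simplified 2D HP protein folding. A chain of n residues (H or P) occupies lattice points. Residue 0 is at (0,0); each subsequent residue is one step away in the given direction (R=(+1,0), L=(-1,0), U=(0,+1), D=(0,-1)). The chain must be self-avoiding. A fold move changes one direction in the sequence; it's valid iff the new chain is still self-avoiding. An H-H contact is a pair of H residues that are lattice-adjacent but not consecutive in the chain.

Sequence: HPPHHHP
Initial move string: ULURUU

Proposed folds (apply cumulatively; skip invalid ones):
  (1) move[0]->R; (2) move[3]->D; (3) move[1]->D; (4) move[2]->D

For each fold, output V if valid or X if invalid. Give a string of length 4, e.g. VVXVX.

Answer: XXXX

Derivation:
Initial: ULURUU -> [(0, 0), (0, 1), (-1, 1), (-1, 2), (0, 2), (0, 3), (0, 4)]
Fold 1: move[0]->R => RLURUU INVALID (collision), skipped
Fold 2: move[3]->D => ULUDUU INVALID (collision), skipped
Fold 3: move[1]->D => UDURUU INVALID (collision), skipped
Fold 4: move[2]->D => ULDRUU INVALID (collision), skipped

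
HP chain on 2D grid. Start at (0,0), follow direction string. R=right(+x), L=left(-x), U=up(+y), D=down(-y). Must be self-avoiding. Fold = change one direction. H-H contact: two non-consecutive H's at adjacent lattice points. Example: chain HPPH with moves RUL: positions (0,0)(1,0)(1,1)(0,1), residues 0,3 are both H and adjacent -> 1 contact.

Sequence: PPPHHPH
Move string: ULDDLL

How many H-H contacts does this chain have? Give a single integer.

Positions: [(0, 0), (0, 1), (-1, 1), (-1, 0), (-1, -1), (-2, -1), (-3, -1)]
No H-H contacts found.

Answer: 0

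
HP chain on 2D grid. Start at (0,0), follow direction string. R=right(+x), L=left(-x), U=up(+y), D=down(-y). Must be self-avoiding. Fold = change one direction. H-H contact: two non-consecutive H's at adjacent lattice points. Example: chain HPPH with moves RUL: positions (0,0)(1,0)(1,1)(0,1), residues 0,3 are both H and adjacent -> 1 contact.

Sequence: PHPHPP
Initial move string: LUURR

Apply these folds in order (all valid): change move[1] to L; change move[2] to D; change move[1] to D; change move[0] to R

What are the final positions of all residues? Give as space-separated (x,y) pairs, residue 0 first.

Answer: (0,0) (1,0) (1,-1) (1,-2) (2,-2) (3,-2)

Derivation:
Initial moves: LUURR
Fold: move[1]->L => LLURR (positions: [(0, 0), (-1, 0), (-2, 0), (-2, 1), (-1, 1), (0, 1)])
Fold: move[2]->D => LLDRR (positions: [(0, 0), (-1, 0), (-2, 0), (-2, -1), (-1, -1), (0, -1)])
Fold: move[1]->D => LDDRR (positions: [(0, 0), (-1, 0), (-1, -1), (-1, -2), (0, -2), (1, -2)])
Fold: move[0]->R => RDDRR (positions: [(0, 0), (1, 0), (1, -1), (1, -2), (2, -2), (3, -2)])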